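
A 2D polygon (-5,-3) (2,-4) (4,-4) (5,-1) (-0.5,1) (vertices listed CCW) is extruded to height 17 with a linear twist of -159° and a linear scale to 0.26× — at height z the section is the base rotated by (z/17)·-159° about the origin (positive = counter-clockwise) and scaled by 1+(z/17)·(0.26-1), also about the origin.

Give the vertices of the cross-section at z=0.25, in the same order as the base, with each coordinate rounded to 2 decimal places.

Cross-section at z=0.25: (-5.06,-2.76) (1.82,-4.03) (3.79,-4.11) (4.90,-1.19) (-0.45,1.01)

t = z/height = 0.25/17 = 0.0147059
s = 1 + (scale-1)·z/height = 1 + (0.26-1)·0.25/17 = 0.989118
θ = twist·z/height = -159°·0.25/17 = -2.3382° = -0.040810 rad
cos θ = 0.999167, sin θ = -0.040799 (intermediates below are computed at full precision and shown rounded to 5 d.p.)
v1: (-5,-3) → rotate → (-5.11823,-2.79351) → ×s → (-5.06253,-2.76311) → (-5.06,-2.76)
v2: (2,-4) → rotate → (1.83514,-4.07827) → ×s → (1.81517,-4.03389) → (1.82,-4.03)
v3: (4,-4) → rotate → (3.83348,-4.15986) → ×s → (3.79176,-4.11459) → (3.79,-4.11)
v4: (5,-1) → rotate → (4.95504,-1.20316) → ×s → (4.90112,-1.19007) → (4.90,-1.19)
v5: (-0.5,1) → rotate → (-0.45879,1.01957) → ×s → (-0.45379,1.00847) → (-0.45,1.01)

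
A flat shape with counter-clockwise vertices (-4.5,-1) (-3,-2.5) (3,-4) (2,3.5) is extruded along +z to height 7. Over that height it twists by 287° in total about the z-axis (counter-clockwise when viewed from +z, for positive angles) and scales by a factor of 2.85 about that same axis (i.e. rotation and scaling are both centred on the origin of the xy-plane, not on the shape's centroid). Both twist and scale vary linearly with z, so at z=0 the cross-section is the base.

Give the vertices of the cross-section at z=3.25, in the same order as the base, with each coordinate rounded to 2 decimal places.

Cross-section at z=3.25: (7.09,-4.82) (7.21,-0.88) (1.59,9.16) (-7.29,-1.75)

t = z/height = 3.25/7 = 0.464286
s = 1 + (scale-1)·z/height = 1 + (2.85-1)·3.25/7 = 1.858929
θ = twist·z/height = 287°·3.25/7 = 133.2500° = 2.325651 rad
cos θ = -0.685183, sin θ = 0.728371 (intermediates below are computed at full precision and shown rounded to 5 d.p.)
v1: (-4.5,-1) → rotate → (3.81169,-2.59249) → ×s → (7.08567,-4.81925) → (7.09,-4.82)
v2: (-3,-2.5) → rotate → (3.87648,-0.47216) → ×s → (7.20609,-0.87770) → (7.21,-0.88)
v3: (3,-4) → rotate → (0.85793,4.92584) → ×s → (1.59484,9.15679) → (1.59,9.16)
v4: (2,3.5) → rotate → (-3.91966,-0.94140) → ×s → (-7.28638,-1.74999) → (-7.29,-1.75)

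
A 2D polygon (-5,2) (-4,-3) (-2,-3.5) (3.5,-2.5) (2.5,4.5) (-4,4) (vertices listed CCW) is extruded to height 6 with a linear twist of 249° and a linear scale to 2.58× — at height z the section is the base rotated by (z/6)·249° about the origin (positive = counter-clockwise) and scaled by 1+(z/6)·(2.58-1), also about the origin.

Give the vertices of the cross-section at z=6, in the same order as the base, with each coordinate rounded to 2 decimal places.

t = z/height = 6/6 = 1
s = 1 + (scale-1)·z/height = 1 + (2.58-1)·6/6 = 2.580000
θ = twist·z/height = 249°·6/6 = 249.0000° = 4.345870 rad
cos θ = -0.358368, sin θ = -0.933580 (intermediates below are computed at full precision and shown rounded to 5 d.p.)
v1: (-5,2) → rotate → (3.65900,3.95117) → ×s → (9.44022,10.19401) → (9.44,10.19)
v2: (-4,-3) → rotate → (-1.36727,4.80943) → ×s → (-3.52756,12.40832) → (-3.53,12.41)
v3: (-2,-3.5) → rotate → (-2.55080,3.12145) → ×s → (-6.58105,8.05334) → (-6.58,8.05)
v4: (3.5,-2.5) → rotate → (-3.58824,-2.37161) → ×s → (-9.25766,-6.11876) → (-9.26,-6.12)
v5: (2.5,4.5) → rotate → (3.30519,-3.94661) → ×s → (8.52740,-10.18225) → (8.53,-10.18)
v6: (-4,4) → rotate → (5.16779,2.30085) → ×s → (13.33291,5.93619) → (13.33,5.94)

Cross-section at z=6: (9.44,10.19) (-3.53,12.41) (-6.58,8.05) (-9.26,-6.12) (8.53,-10.18) (13.33,5.94)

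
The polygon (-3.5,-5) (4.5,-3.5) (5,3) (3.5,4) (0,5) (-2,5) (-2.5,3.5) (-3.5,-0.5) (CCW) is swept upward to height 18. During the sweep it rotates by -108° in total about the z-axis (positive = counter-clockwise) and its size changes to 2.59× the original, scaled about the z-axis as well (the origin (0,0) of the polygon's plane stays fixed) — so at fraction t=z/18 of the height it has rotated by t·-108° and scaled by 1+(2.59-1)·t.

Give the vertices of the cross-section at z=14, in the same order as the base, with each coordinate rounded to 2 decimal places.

t = z/height = 14/18 = 0.777778
s = 1 + (scale-1)·z/height = 1 + (2.59-1)·14/18 = 2.236667
θ = twist·z/height = -108°·14/18 = -84.0000° = -1.466077 rad
cos θ = 0.104528, sin θ = -0.994522 (intermediates below are computed at full precision and shown rounded to 5 d.p.)
v1: (-3.5,-5) → rotate → (-5.33846,2.95818) → ×s → (-11.94035,6.61647) → (-11.94,6.62)
v2: (4.5,-3.5) → rotate → (-3.01045,-4.84120) → ×s → (-6.73337,-10.82815) → (-6.73,-10.83)
v3: (5,3) → rotate → (3.50621,-4.65902) → ×s → (7.84222,-10.42068) → (7.84,-10.42)
v4: (3.5,4) → rotate → (4.34394,-3.06271) → ×s → (9.71594,-6.85027) → (9.72,-6.85)
v5: (0,5) → rotate → (4.97261,0.52264) → ×s → (11.12207,1.16898) → (11.12,1.17)
v6: (-2,5) → rotate → (4.76355,2.51169) → ×s → (10.65448,5.61780) → (10.65,5.62)
v7: (-2.5,3.5) → rotate → (3.21951,2.85215) → ×s → (7.20096,6.37932) → (7.20,6.38)
v8: (-3.5,-0.5) → rotate → (-0.86311,3.42856) → ×s → (-1.93049,7.66855) → (-1.93,7.67)

Cross-section at z=14: (-11.94,6.62) (-6.73,-10.83) (7.84,-10.42) (9.72,-6.85) (11.12,1.17) (10.65,5.62) (7.20,6.38) (-1.93,7.67)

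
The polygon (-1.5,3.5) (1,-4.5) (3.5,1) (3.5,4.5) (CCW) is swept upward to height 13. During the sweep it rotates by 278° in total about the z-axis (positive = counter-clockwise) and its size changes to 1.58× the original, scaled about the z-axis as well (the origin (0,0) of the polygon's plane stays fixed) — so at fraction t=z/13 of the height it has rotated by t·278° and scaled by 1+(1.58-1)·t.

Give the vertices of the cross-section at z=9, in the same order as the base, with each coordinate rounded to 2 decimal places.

Cross-section at z=9: (3.11,-4.34) (-2.73,5.86) (-4.49,-2.43) (-3.43,-7.22)

t = z/height = 9/13 = 0.692308
s = 1 + (scale-1)·z/height = 1 + (1.58-1)·9/13 = 1.401538
θ = twist·z/height = 278°·9/13 = 192.4615° = 3.359088 rad
cos θ = -0.976441, sin θ = -0.215784 (intermediates below are computed at full precision and shown rounded to 5 d.p.)
v1: (-1.5,3.5) → rotate → (2.21991,-3.09387) → ×s → (3.11128,-4.33617) → (3.11,-4.34)
v2: (1,-4.5) → rotate → (-1.94747,4.17820) → ×s → (-2.72945,5.85591) → (-2.73,5.86)
v3: (3.5,1) → rotate → (-3.20176,-1.73169) → ×s → (-4.48739,-2.42702) → (-4.49,-2.43)
v4: (3.5,4.5) → rotate → (-2.44651,-5.14923) → ×s → (-3.42888,-7.21684) → (-3.43,-7.22)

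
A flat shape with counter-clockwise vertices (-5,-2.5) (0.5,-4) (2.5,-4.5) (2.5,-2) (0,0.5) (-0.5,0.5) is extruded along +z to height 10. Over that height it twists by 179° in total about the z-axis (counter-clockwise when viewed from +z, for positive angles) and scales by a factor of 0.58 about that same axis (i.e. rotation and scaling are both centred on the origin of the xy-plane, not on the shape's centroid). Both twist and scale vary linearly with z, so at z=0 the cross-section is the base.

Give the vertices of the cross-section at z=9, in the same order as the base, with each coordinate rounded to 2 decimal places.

t = z/height = 9/10 = 0.9
s = 1 + (scale-1)·z/height = 1 + (0.58-1)·9/10 = 0.622000
θ = twist·z/height = 179°·9/10 = 161.1000° = 2.811725 rad
cos θ = -0.946085, sin θ = 0.323917 (intermediates below are computed at full precision and shown rounded to 5 d.p.)
v1: (-5,-2.5) → rotate → (5.54022,0.74563) → ×s → (3.44602,0.46378) → (3.45,0.46)
v2: (0.5,-4) → rotate → (0.82263,3.94630) → ×s → (0.51167,2.45460) → (0.51,2.45)
v3: (2.5,-4.5) → rotate → (-0.90759,5.06718) → ×s → (-0.56452,3.15178) → (-0.56,3.15)
v4: (2.5,-2) → rotate → (-1.71738,2.70196) → ×s → (-1.06821,1.68062) → (-1.07,1.68)
v5: (0,0.5) → rotate → (-0.16196,-0.47304) → ×s → (-0.10074,-0.29423) → (-0.10,-0.29)
v6: (-0.5,0.5) → rotate → (0.31108,-0.63500) → ×s → (0.19349,-0.39497) → (0.19,-0.39)

Cross-section at z=9: (3.45,0.46) (0.51,2.45) (-0.56,3.15) (-1.07,1.68) (-0.10,-0.29) (0.19,-0.39)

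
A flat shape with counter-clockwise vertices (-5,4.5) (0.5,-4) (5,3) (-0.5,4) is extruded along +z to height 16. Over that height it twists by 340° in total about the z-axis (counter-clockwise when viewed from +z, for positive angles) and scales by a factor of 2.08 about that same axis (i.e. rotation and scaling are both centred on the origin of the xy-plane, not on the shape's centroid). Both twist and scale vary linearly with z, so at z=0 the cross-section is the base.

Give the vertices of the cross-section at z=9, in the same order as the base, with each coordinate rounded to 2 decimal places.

Cross-section at z=9: (9.29,-5.53) (-2.04,6.15) (-6.94,-6.30) (2.04,-6.15)

t = z/height = 9/16 = 0.5625
s = 1 + (scale-1)·z/height = 1 + (2.08-1)·9/16 = 1.607500
θ = twist·z/height = 340°·9/16 = 191.2500° = 3.337942 rad
cos θ = -0.980785, sin θ = -0.195090 (intermediates below are computed at full precision and shown rounded to 5 d.p.)
v1: (-5,4.5) → rotate → (5.78183,-3.43808) → ×s → (9.29430,-5.52672) → (9.29,-5.53)
v2: (0.5,-4) → rotate → (-1.27075,3.82560) → ×s → (-2.04274,6.14965) → (-2.04,6.15)
v3: (5,3) → rotate → (-4.31866,-3.91781) → ×s → (-6.94224,-6.29788) → (-6.94,-6.30)
v4: (-0.5,4) → rotate → (1.27075,-3.82560) → ×s → (2.04274,-6.14965) → (2.04,-6.15)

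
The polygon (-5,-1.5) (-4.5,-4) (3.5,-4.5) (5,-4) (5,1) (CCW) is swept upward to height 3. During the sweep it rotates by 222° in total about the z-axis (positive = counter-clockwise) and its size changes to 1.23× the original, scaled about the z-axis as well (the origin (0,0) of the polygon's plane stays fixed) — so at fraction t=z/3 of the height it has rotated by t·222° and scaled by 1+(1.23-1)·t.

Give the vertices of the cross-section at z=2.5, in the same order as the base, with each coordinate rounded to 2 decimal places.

Cross-section at z=2.5: (5.78,2.30) (4.93,5.22) (-4.62,4.98) (-6.35,4.23) (-5.83,-1.71)

t = z/height = 2.5/3 = 0.833333
s = 1 + (scale-1)·z/height = 1 + (1.23-1)·2.5/3 = 1.191667
θ = twist·z/height = 222°·2.5/3 = 185.0000° = 3.228859 rad
cos θ = -0.996195, sin θ = -0.087156 (intermediates below are computed at full precision and shown rounded to 5 d.p.)
v1: (-5,-1.5) → rotate → (4.85024,1.93007) → ×s → (5.77987,2.30000) → (5.78,2.30)
v2: (-4.5,-4) → rotate → (4.13425,4.37698) → ×s → (4.92665,5.21590) → (4.93,5.22)
v3: (3.5,-4.5) → rotate → (-3.87888,4.17783) → ×s → (-4.62233,4.97858) → (-4.62,4.98)
v4: (5,-4) → rotate → (-5.32960,3.54900) → ×s → (-6.35110,4.22923) → (-6.35,4.23)
v5: (5,1) → rotate → (-4.89382,-1.43197) → ×s → (-5.83180,-1.70643) → (-5.83,-1.71)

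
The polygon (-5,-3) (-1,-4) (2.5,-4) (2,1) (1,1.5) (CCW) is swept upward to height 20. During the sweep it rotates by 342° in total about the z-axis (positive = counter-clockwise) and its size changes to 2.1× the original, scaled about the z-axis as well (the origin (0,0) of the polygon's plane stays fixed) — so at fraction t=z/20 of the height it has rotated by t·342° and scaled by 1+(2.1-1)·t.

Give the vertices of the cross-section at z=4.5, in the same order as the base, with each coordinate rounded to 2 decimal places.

Cross-section at z=4.5: (2.24,-6.92) (4.58,-2.34) (5.57,1.91) (-0.65,2.71) (-1.54,1.64)

t = z/height = 4.5/20 = 0.225
s = 1 + (scale-1)·z/height = 1 + (2.1-1)·4.5/20 = 1.247500
θ = twist·z/height = 342°·4.5/20 = 76.9500° = 1.343031 rad
cos θ = 0.225801, sin θ = 0.974173 (intermediates below are computed at full precision and shown rounded to 5 d.p.)
v1: (-5,-3) → rotate → (1.79351,-5.54827) → ×s → (2.23741,-6.92147) → (2.24,-6.92)
v2: (-1,-4) → rotate → (3.67089,-1.87738) → ×s → (4.57944,-2.34203) → (4.58,-2.34)
v3: (2.5,-4) → rotate → (4.46120,1.53223) → ×s → (5.56534,1.91145) → (5.57,1.91)
v4: (2,1) → rotate → (-0.52257,2.17415) → ×s → (-0.65191,2.71225) → (-0.65,2.71)
v5: (1,1.5) → rotate → (-1.23546,1.31288) → ×s → (-1.54123,1.63781) → (-1.54,1.64)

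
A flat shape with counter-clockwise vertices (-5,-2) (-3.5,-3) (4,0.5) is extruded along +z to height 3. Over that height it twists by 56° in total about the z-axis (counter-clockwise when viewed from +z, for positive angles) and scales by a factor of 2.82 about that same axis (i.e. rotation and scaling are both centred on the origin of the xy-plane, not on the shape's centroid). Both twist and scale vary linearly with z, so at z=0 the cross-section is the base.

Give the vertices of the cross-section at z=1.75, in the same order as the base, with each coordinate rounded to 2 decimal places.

t = z/height = 1.75/3 = 0.583333
s = 1 + (scale-1)·z/height = 1 + (2.82-1)·1.75/3 = 2.061667
θ = twist·z/height = 56°·1.75/3 = 32.6667° = 0.570141 rad
cos θ = 0.841825, sin θ = 0.539751 (intermediates below are computed at full precision and shown rounded to 5 d.p.)
v1: (-5,-2) → rotate → (-3.12962,-4.38240) → ×s → (-6.45224,-9.03505) → (-6.45,-9.04)
v2: (-3.5,-3) → rotate → (-1.32714,-4.41460) → ×s → (-2.73611,-9.10144) → (-2.74,-9.10)
v3: (4,0.5) → rotate → (3.09742,2.57992) → ×s → (6.38586,5.31892) → (6.39,5.32)

Cross-section at z=1.75: (-6.45,-9.04) (-2.74,-9.10) (6.39,5.32)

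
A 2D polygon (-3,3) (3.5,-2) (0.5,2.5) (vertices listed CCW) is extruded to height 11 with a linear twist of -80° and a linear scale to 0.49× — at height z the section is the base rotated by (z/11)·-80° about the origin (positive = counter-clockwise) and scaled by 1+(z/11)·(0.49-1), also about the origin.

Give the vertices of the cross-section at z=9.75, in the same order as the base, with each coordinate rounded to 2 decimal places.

Cross-section at z=9.75: (1.02,2.09) (-0.41,-2.17) (1.38,0.19)

t = z/height = 9.75/11 = 0.886364
s = 1 + (scale-1)·z/height = 1 + (0.49-1)·9.75/11 = 0.547955
θ = twist·z/height = -80°·9.75/11 = -70.9091° = -1.237597 rad
cos θ = 0.327068, sin θ = -0.945001 (intermediates below are computed at full precision and shown rounded to 5 d.p.)
v1: (-3,3) → rotate → (1.85380,3.81621) → ×s → (1.01580,2.09111) → (1.02,2.09)
v2: (3.5,-2) → rotate → (-0.74526,-3.96164) → ×s → (-0.40837,-2.17080) → (-0.41,-2.17)
v3: (0.5,2.5) → rotate → (2.52604,0.34517) → ×s → (1.38415,0.18914) → (1.38,0.19)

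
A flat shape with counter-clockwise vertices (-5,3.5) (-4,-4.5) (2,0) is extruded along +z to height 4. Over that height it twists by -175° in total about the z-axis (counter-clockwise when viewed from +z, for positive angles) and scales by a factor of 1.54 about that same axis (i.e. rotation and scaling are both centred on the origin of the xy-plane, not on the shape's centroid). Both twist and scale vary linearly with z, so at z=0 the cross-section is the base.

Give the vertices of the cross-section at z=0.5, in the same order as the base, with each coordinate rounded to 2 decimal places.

Cross-section at z=0.5: (-3.56,5.46) (-5.75,-2.87) (1.98,-0.80)

t = z/height = 0.5/4 = 0.125
s = 1 + (scale-1)·z/height = 1 + (1.54-1)·0.5/4 = 1.067500
θ = twist·z/height = -175°·0.5/4 = -21.8750° = -0.381791 rad
cos θ = 0.927999, sin θ = -0.372583 (intermediates below are computed at full precision and shown rounded to 5 d.p.)
v1: (-5,3.5) → rotate → (-3.33595,5.11091) → ×s → (-3.56113,5.45590) → (-3.56,5.46)
v2: (-4,-4.5) → rotate → (-5.38862,-2.68566) → ×s → (-5.75235,-2.86695) → (-5.75,-2.87)
v3: (2,0) → rotate → (1.85600,-0.74517) → ×s → (1.98128,-0.79546) → (1.98,-0.80)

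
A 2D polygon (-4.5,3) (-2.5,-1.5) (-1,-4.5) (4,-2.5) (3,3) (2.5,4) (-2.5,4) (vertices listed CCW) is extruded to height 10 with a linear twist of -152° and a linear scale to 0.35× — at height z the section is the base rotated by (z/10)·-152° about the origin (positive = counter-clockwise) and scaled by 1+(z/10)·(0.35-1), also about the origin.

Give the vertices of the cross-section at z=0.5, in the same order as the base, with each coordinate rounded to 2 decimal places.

Cross-section at z=0.5: (-3.93,3.45) (-2.59,-1.12) (-1.53,-4.19) (3.52,-2.91) (3.26,2.49) (2.91,3.52) (-1.89,4.16)

t = z/height = 0.5/10 = 0.05
s = 1 + (scale-1)·z/height = 1 + (0.35-1)·0.5/10 = 0.967500
θ = twist·z/height = -152°·0.5/10 = -7.6000° = -0.132645 rad
cos θ = 0.991216, sin θ = -0.132256 (intermediates below are computed at full precision and shown rounded to 5 d.p.)
v1: (-4.5,3) → rotate → (-4.06370,3.56880) → ×s → (-3.93163,3.45281) → (-3.93,3.45)
v2: (-2.5,-1.5) → rotate → (-2.67642,-1.15618) → ×s → (-2.58944,-1.11861) → (-2.59,-1.12)
v3: (-1,-4.5) → rotate → (-1.58637,-4.32821) → ×s → (-1.53481,-4.18755) → (-1.53,-4.19)
v4: (4,-2.5) → rotate → (3.63422,-3.00706) → ×s → (3.51611,-2.90933) → (3.52,-2.91)
v5: (3,3) → rotate → (3.37042,2.57688) → ×s → (3.26088,2.49313) → (3.26,2.49)
v6: (2.5,4) → rotate → (3.00706,3.63422) → ×s → (2.90933,3.51611) → (2.91,3.52)
v7: (-2.5,4) → rotate → (-1.94901,4.29550) → ×s → (-1.88567,4.15590) → (-1.89,4.16)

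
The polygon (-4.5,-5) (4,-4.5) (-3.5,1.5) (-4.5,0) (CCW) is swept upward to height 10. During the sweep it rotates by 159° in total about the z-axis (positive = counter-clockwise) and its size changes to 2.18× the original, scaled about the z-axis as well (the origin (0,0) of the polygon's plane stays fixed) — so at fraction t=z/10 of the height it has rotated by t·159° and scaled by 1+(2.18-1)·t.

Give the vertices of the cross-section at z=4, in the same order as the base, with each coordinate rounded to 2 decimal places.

Cross-section at z=4: (3.65,-9.21) (8.55,2.33) (-4.27,-3.63) (-2.95,-5.93)

t = z/height = 4/10 = 0.4
s = 1 + (scale-1)·z/height = 1 + (2.18-1)·4/10 = 1.472000
θ = twist·z/height = 159°·4/10 = 63.6000° = 1.110029 rad
cos θ = 0.444635, sin θ = 0.895712 (intermediates below are computed at full precision and shown rounded to 5 d.p.)
v1: (-4.5,-5) → rotate → (2.47770,-6.25388) → ×s → (3.64718,-9.20571) → (3.65,-9.21)
v2: (4,-4.5) → rotate → (5.80924,1.58199) → ×s → (8.55121,2.32869) → (8.55,2.33)
v3: (-3.5,1.5) → rotate → (-2.89979,-2.46804) → ×s → (-4.26849,-3.63295) → (-4.27,-3.63)
v4: (-4.5,0) → rotate → (-2.00086,-4.03070) → ×s → (-2.94526,-5.93319) → (-2.95,-5.93)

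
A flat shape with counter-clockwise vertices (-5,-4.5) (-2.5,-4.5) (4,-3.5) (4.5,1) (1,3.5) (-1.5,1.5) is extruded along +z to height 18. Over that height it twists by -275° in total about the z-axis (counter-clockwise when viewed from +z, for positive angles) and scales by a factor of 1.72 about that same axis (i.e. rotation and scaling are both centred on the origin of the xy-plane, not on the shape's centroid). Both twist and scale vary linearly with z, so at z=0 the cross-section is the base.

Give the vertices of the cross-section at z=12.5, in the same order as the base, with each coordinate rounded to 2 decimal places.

Cross-section at z=12.5: (8.65,5.20) (4.97,5.91) (-4.89,6.30) (-6.91,-0.19) (-2.47,-4.87) (1.78,-2.64)

t = z/height = 12.5/18 = 0.694444
s = 1 + (scale-1)·z/height = 1 + (1.72-1)·12.5/18 = 1.500000
θ = twist·z/height = -275°·12.5/18 = -190.9722° = -3.333094 rad
cos θ = -0.981720, sin θ = 0.190333 (intermediates below are computed at full precision and shown rounded to 5 d.p.)
v1: (-5,-4.5) → rotate → (5.76510,3.46607) → ×s → (8.64765,5.19911) → (8.65,5.20)
v2: (-2.5,-4.5) → rotate → (3.31080,3.94191) → ×s → (4.96620,5.91286) → (4.97,5.91)
v3: (4,-3.5) → rotate → (-3.26071,4.19735) → ×s → (-4.89107,6.29603) → (-4.89,6.30)
v4: (4.5,1) → rotate → (-4.60807,-0.12522) → ×s → (-6.91211,-0.18783) → (-6.91,-0.19)
v5: (1,3.5) → rotate → (-1.64789,-3.24569) → ×s → (-2.47183,-4.86853) → (-2.47,-4.87)
v6: (-1.5,1.5) → rotate → (1.18708,-1.75808) → ×s → (1.78062,-2.63712) → (1.78,-2.64)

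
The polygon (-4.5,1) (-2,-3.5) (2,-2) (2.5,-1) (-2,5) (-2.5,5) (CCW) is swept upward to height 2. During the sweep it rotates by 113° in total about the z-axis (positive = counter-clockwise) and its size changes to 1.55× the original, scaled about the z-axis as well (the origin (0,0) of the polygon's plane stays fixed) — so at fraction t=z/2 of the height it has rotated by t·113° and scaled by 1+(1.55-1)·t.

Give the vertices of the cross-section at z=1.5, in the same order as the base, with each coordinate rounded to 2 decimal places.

Cross-section at z=1.5: (-1.99,-6.20) (4.66,-3.27) (3.07,2.55) (1.73,3.39) (-7.29,-2.17) (-7.36,-2.87)

t = z/height = 1.5/2 = 0.75
s = 1 + (scale-1)·z/height = 1 + (1.55-1)·1.5/2 = 1.412500
θ = twist·z/height = 113°·1.5/2 = 84.7500° = 1.479167 rad
cos θ = 0.091502, sin θ = 0.995805 (intermediates below are computed at full precision and shown rounded to 5 d.p.)
v1: (-4.5,1) → rotate → (-1.40756,-4.38962) → ×s → (-1.98818,-6.20034) → (-1.99,-6.20)
v2: (-2,-3.5) → rotate → (3.30231,-2.31187) → ×s → (4.66452,-3.26551) → (4.66,-3.27)
v3: (2,-2) → rotate → (2.17461,1.80861) → ×s → (3.07164,2.55466) → (3.07,2.55)
v4: (2.5,-1) → rotate → (1.22456,2.39801) → ×s → (1.72969,3.38719) → (1.73,3.39)
v5: (-2,5) → rotate → (-5.16203,-1.53410) → ×s → (-7.29136,-2.16692) → (-7.29,-2.17)
v6: (-2.5,5) → rotate → (-5.20778,-2.03200) → ×s → (-7.35599,-2.87021) → (-7.36,-2.87)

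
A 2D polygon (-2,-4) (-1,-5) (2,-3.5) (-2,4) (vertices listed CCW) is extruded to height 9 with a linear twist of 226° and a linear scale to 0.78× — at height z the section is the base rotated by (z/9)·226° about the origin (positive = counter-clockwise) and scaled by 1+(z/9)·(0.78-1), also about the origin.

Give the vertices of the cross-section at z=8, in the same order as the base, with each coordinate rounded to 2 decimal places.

t = z/height = 8/9 = 0.888889
s = 1 + (scale-1)·z/height = 1 + (0.78-1)·8/9 = 0.804444
θ = twist·z/height = 226°·8/9 = 200.8889° = 3.506173 rad
cos θ = -0.934274, sin θ = -0.356557 (intermediates below are computed at full precision and shown rounded to 5 d.p.)
v1: (-2,-4) → rotate → (0.44232,4.45021) → ×s → (0.35582,3.57995) → (0.36,3.58)
v2: (-1,-5) → rotate → (-0.84851,5.02793) → ×s → (-0.68258,4.04469) → (-0.68,4.04)
v3: (2,-3.5) → rotate → (-3.11650,2.55684) → ×s → (-2.50705,2.05684) → (-2.51,2.06)
v4: (-2,4) → rotate → (3.29477,-3.02398) → ×s → (2.65046,-2.43262) → (2.65,-2.43)

Cross-section at z=8: (0.36,3.58) (-0.68,4.04) (-2.51,2.06) (2.65,-2.43)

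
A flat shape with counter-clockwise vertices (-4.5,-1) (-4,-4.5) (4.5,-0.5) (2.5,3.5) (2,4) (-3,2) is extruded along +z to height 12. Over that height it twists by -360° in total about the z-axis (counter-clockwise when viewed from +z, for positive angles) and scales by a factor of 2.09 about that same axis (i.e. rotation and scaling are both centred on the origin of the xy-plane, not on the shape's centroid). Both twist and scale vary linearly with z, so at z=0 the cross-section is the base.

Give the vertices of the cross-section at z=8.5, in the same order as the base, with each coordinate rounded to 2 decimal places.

Cross-section at z=8.5: (3.78,-7.24) (9.54,-4.78) (-1.21,7.93) (-7.14,2.67) (-7.76,1.59) (-2.05,-6.05)

t = z/height = 8.5/12 = 0.708333
s = 1 + (scale-1)·z/height = 1 + (2.09-1)·8.5/12 = 1.772083
θ = twist·z/height = -360°·8.5/12 = -255.0000° = -4.450590 rad
cos θ = -0.258819, sin θ = 0.965926 (intermediates below are computed at full precision and shown rounded to 5 d.p.)
v1: (-4.5,-1) → rotate → (2.13061,-4.08785) → ×s → (3.77562,-7.24401) → (3.78,-7.24)
v2: (-4,-4.5) → rotate → (5.38194,-2.69902) → ×s → (9.53725,-4.78288) → (9.54,-4.78)
v3: (4.5,-0.5) → rotate → (-0.68172,4.47608) → ×s → (-1.20807,7.93198) → (-1.21,7.93)
v4: (2.5,3.5) → rotate → (-4.02779,1.50895) → ×s → (-7.13758,2.67398) → (-7.14,2.67)
v5: (2,4) → rotate → (-4.38134,0.89658) → ×s → (-7.76410,1.58881) → (-7.76,1.59)
v6: (-3,2) → rotate → (-1.15539,-3.41542) → ×s → (-2.04746,-6.05240) → (-2.05,-6.05)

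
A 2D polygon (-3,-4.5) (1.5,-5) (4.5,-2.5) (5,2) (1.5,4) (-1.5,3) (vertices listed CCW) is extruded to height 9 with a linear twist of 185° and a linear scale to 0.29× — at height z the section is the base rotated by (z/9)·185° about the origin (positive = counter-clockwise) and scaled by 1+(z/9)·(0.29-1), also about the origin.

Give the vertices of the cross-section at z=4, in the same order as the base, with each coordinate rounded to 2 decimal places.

t = z/height = 4/9 = 0.444444
s = 1 + (scale-1)·z/height = 1 + (0.29-1)·4/9 = 0.684444
θ = twist·z/height = 185°·4/9 = 82.2222° = 1.435048 rad
cos θ = 0.135331, sin θ = 0.990800 (intermediates below are computed at full precision and shown rounded to 5 d.p.)
v1: (-3,-4.5) → rotate → (4.05261,-3.58139) → ×s → (2.77378,-2.45126) → (2.77,-2.45)
v2: (1.5,-5) → rotate → (5.15700,0.80954) → ×s → (3.52968,0.55409) → (3.53,0.55)
v3: (4.5,-2.5) → rotate → (3.08599,4.12027) → ×s → (2.11219,2.82010) → (2.11,2.82)
v4: (5,2) → rotate → (-1.30494,5.22466) → ×s → (-0.89316,3.57599) → (-0.89,3.58)
v5: (1.5,4) → rotate → (-3.76020,2.02753) → ×s → (-2.57365,1.38773) → (-2.57,1.39)
v6: (-1.5,3) → rotate → (-3.17540,-1.08021) → ×s → (-2.17338,-0.73934) → (-2.17,-0.74)

Cross-section at z=4: (2.77,-2.45) (3.53,0.55) (2.11,2.82) (-0.89,3.58) (-2.57,1.39) (-2.17,-0.74)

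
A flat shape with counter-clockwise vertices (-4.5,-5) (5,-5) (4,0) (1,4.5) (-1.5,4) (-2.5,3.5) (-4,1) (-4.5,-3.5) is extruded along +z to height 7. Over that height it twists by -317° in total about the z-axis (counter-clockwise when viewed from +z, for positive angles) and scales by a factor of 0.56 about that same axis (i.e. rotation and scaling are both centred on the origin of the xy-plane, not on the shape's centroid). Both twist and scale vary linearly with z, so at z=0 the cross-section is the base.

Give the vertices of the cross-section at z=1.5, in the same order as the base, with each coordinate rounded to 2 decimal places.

Cross-section at z=1.5: (-5.73,2.08) (-2.50,-5.90) (1.36,-3.36) (4.12,0.69) (2.85,2.62) (2.09,3.29) (-0.52,3.70) (-4.47,2.59)

t = z/height = 1.5/7 = 0.214286
s = 1 + (scale-1)·z/height = 1 + (0.56-1)·1.5/7 = 0.905714
θ = twist·z/height = -317°·1.5/7 = -67.9286° = -1.185577 rad
cos θ = 0.375762, sin θ = -0.926716 (intermediates below are computed at full precision and shown rounded to 5 d.p.)
v1: (-4.5,-5) → rotate → (-6.32451,2.29141) → ×s → (-5.72820,2.07536) → (-5.73,2.08)
v2: (5,-5) → rotate → (-2.75477,-6.51239) → ×s → (-2.49503,-5.89837) → (-2.50,-5.90)
v3: (4,0) → rotate → (1.50305,-3.70686) → ×s → (1.36133,-3.35736) → (1.36,-3.36)
v4: (1,4.5) → rotate → (4.54598,0.76421) → ×s → (4.11736,0.69216) → (4.12,0.69)
v5: (-1.5,4) → rotate → (3.14322,2.89312) → ×s → (2.84686,2.62034) → (2.85,2.62)
v6: (-2.5,3.5) → rotate → (2.30410,3.63196) → ×s → (2.08686,3.28952) → (2.09,3.29)
v7: (-4,1) → rotate → (-0.57633,4.08263) → ×s → (-0.52199,3.69769) → (-0.52,3.70)
v8: (-4.5,-3.5) → rotate → (-4.93444,2.85505) → ×s → (-4.46919,2.58586) → (-4.47,2.59)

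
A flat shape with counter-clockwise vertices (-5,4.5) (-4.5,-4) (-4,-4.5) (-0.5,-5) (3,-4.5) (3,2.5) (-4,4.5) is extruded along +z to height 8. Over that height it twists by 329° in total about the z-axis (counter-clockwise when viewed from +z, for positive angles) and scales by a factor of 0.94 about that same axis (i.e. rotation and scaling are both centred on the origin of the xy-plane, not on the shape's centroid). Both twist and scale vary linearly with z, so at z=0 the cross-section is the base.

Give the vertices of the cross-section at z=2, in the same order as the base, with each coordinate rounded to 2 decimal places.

t = z/height = 2/8 = 0.25
s = 1 + (scale-1)·z/height = 1 + (0.94-1)·2/8 = 0.985000
θ = twist·z/height = 329°·2/8 = 82.2500° = 1.435533 rad
cos θ = 0.134851, sin θ = 0.990866 (intermediates below are computed at full precision and shown rounded to 5 d.p.)
v1: (-5,4.5) → rotate → (-5.13315,-4.34750) → ×s → (-5.05615,-4.28229) → (-5.06,-4.28)
v2: (-4.5,-4) → rotate → (3.35663,-4.99830) → ×s → (3.30628,-4.92333) → (3.31,-4.92)
v3: (-4,-4.5) → rotate → (3.91949,-4.57029) → ×s → (3.86070,-4.50174) → (3.86,-4.50)
v4: (-0.5,-5) → rotate → (4.88690,-1.16969) → ×s → (4.81360,-1.15214) → (4.81,-1.15)
v5: (3,-4.5) → rotate → (4.86345,2.36577) → ×s → (4.79050,2.33028) → (4.79,2.33)
v6: (3,2.5) → rotate → (-2.07261,3.30973) → ×s → (-2.04152,3.26008) → (-2.04,3.26)
v7: (-4,4.5) → rotate → (-4.99830,-3.35663) → ×s → (-4.92333,-3.30628) → (-4.92,-3.31)

Cross-section at z=2: (-5.06,-4.28) (3.31,-4.92) (3.86,-4.50) (4.81,-1.15) (4.79,2.33) (-2.04,3.26) (-4.92,-3.31)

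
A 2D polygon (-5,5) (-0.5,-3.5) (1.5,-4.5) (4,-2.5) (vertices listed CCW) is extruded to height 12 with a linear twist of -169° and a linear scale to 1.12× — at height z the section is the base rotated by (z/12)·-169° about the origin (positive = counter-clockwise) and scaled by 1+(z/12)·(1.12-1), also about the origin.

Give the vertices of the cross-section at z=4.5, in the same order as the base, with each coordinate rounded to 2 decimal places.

t = z/height = 4.5/12 = 0.375
s = 1 + (scale-1)·z/height = 1 + (1.12-1)·4.5/12 = 1.045000
θ = twist·z/height = -169°·4.5/12 = -63.3750° = -1.106102 rad
cos θ = 0.448149, sin θ = -0.893959 (intermediates below are computed at full precision and shown rounded to 5 d.p.)
v1: (-5,5) → rotate → (2.22905,6.71054) → ×s → (2.32936,7.01251) → (2.33,7.01)
v2: (-0.5,-3.5) → rotate → (-3.35293,-1.12154) → ×s → (-3.50381,-1.17201) → (-3.50,-1.17)
v3: (1.5,-4.5) → rotate → (-3.35059,-3.35761) → ×s → (-3.50137,-3.50870) → (-3.50,-3.51)
v4: (4,-2.5) → rotate → (-0.44230,-4.69621) → ×s → (-0.46220,-4.90754) → (-0.46,-4.91)

Cross-section at z=4.5: (2.33,7.01) (-3.50,-1.17) (-3.50,-3.51) (-0.46,-4.91)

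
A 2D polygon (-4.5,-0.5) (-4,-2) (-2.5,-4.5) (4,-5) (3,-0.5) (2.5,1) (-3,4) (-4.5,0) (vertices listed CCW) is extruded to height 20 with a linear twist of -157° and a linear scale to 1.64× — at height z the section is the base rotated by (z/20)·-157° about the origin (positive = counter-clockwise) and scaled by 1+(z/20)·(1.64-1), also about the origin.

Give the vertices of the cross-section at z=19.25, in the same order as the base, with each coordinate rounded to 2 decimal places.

t = z/height = 19.25/20 = 0.9625
s = 1 + (scale-1)·z/height = 1 + (1.64-1)·19.25/20 = 1.616000
θ = twist·z/height = -157°·19.25/20 = -151.1125° = -2.637411 rad
cos θ = -0.875570, sin θ = -0.483091 (intermediates below are computed at full precision and shown rounded to 5 d.p.)
v1: (-4.5,-0.5) → rotate → (3.69852,2.61170) → ×s → (5.97681,4.22050) → (5.98,4.22)
v2: (-4,-2) → rotate → (2.53610,3.68351) → ×s → (4.09833,5.95254) → (4.10,5.95)
v3: (-2.5,-4.5) → rotate → (0.01501,5.14779) → ×s → (0.02426,8.31883) → (0.02,8.32)
v4: (4,-5) → rotate → (-5.91774,2.44548) → ×s → (-9.56306,3.95190) → (-9.56,3.95)
v5: (3,-0.5) → rotate → (-2.86826,-1.01149) → ×s → (-4.63510,-1.63457) → (-4.64,-1.63)
v6: (2.5,1) → rotate → (-1.70583,-2.08330) → ×s → (-2.75663,-3.36661) → (-2.76,-3.37)
v7: (-3,4) → rotate → (4.55908,-2.05301) → ×s → (7.36747,-3.31766) → (7.37,-3.32)
v8: (-4.5,0) → rotate → (3.94006,2.17391) → ×s → (6.36714,3.51304) → (6.37,3.51)

Cross-section at z=19.25: (5.98,4.22) (4.10,5.95) (0.02,8.32) (-9.56,3.95) (-4.64,-1.63) (-2.76,-3.37) (7.37,-3.32) (6.37,3.51)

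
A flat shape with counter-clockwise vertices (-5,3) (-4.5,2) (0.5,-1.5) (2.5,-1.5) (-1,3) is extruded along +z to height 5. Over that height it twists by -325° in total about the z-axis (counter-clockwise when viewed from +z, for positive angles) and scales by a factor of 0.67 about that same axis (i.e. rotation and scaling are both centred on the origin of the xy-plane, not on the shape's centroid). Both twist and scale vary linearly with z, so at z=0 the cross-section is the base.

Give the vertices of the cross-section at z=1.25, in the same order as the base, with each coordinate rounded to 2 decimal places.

t = z/height = 1.25/5 = 0.25
s = 1 + (scale-1)·z/height = 1 + (0.67-1)·1.25/5 = 0.917500
θ = twist·z/height = -325°·1.25/5 = -81.2500° = -1.418080 rad
cos θ = 0.152123, sin θ = -0.988362 (intermediates below are computed at full precision and shown rounded to 5 d.p.)
v1: (-5,3) → rotate → (2.20447,5.39818) → ×s → (2.02260,4.95283) → (2.02,4.95)
v2: (-4.5,2) → rotate → (1.29217,4.75187) → ×s → (1.18556,4.35984) → (1.19,4.36)
v3: (0.5,-1.5) → rotate → (-1.40648,-0.72237) → ×s → (-1.29045,-0.66277) → (-1.29,-0.66)
v4: (2.5,-1.5) → rotate → (-1.10223,-2.69909) → ×s → (-1.01130,-2.47641) → (-1.01,-2.48)
v5: (-1,3) → rotate → (2.81296,1.44473) → ×s → (2.58089,1.32554) → (2.58,1.33)

Cross-section at z=1.25: (2.02,4.95) (1.19,4.36) (-1.29,-0.66) (-1.01,-2.48) (2.58,1.33)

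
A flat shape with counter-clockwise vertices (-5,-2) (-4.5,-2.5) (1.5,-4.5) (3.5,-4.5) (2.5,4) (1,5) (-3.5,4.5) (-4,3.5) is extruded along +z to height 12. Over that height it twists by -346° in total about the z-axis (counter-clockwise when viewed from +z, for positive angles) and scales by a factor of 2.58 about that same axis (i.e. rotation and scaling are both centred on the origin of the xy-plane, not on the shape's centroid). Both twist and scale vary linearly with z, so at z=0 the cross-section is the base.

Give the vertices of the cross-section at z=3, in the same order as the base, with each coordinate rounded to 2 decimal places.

Cross-section at z=3: (-3.21,6.79) (-3.86,6.05) (-6.14,-2.47) (-5.97,-5.26) (5.78,-3.14) (7.05,-0.97) (5.97,5.26) (4.53,5.87)

t = z/height = 3/12 = 0.25
s = 1 + (scale-1)·z/height = 1 + (2.58-1)·3/12 = 1.395000
θ = twist·z/height = -346°·3/12 = -86.5000° = -1.509710 rad
cos θ = 0.061049, sin θ = -0.998135 (intermediates below are computed at full precision and shown rounded to 5 d.p.)
v1: (-5,-2) → rotate → (-2.30151,4.86858) → ×s → (-3.21061,6.79166) → (-3.21,6.79)
v2: (-4.5,-2.5) → rotate → (-2.77006,4.33899) → ×s → (-3.86423,6.05288) → (-3.86,6.05)
v3: (1.5,-4.5) → rotate → (-4.40003,-1.77192) → ×s → (-6.13805,-2.47183) → (-6.14,-2.47)
v4: (3.5,-4.5) → rotate → (-4.27794,-3.76819) → ×s → (-5.96772,-5.25663) → (-5.97,-5.26)
v5: (2.5,4) → rotate → (4.14516,-2.25114) → ×s → (5.78250,-3.14034) → (5.78,-3.14)
v6: (1,5) → rotate → (5.05172,-0.69289) → ×s → (7.04715,-0.96658) → (7.05,-0.97)
v7: (-3.5,4.5) → rotate → (4.27794,3.76819) → ×s → (5.96772,5.25663) → (5.97,5.26)
v8: (-4,3.5) → rotate → (3.24928,4.20621) → ×s → (4.53274,5.86766) → (4.53,5.87)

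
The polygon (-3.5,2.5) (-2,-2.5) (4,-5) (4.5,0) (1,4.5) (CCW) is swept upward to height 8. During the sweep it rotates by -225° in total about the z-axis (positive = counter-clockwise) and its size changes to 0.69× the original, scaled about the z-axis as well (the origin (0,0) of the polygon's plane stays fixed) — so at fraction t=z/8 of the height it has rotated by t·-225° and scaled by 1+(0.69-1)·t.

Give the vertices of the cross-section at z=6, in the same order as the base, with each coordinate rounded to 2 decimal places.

Cross-section at z=6: (3.01,-1.36) (1.13,2.18) (-3.76,3.16) (-3.39,-0.67) (-0.08,-3.54)

t = z/height = 6/8 = 0.75
s = 1 + (scale-1)·z/height = 1 + (0.69-1)·6/8 = 0.767500
θ = twist·z/height = -225°·6/8 = -168.7500° = -2.945243 rad
cos θ = -0.980785, sin θ = -0.195090 (intermediates below are computed at full precision and shown rounded to 5 d.p.)
v1: (-3.5,2.5) → rotate → (3.92047,-1.76915) → ×s → (3.00896,-1.35782) → (3.01,-1.36)
v2: (-2,-2.5) → rotate → (1.47384,2.84214) → ×s → (1.13118,2.18135) → (1.13,2.18)
v3: (4,-5) → rotate → (-4.89859,4.12357) → ×s → (-3.75967,3.16484) → (-3.76,3.16)
v4: (4.5,0) → rotate → (-4.41353,-0.87791) → ×s → (-3.38739,-0.67379) → (-3.39,-0.67)
v5: (1,4.5) → rotate → (-0.10288,-4.60862) → ×s → (-0.07896,-3.53712) → (-0.08,-3.54)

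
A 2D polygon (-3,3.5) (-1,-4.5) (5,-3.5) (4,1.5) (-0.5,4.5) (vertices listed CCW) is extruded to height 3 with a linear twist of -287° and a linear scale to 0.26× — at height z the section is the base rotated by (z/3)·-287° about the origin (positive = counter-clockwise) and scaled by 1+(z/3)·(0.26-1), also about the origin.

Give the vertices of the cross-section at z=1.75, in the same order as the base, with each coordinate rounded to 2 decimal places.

Cross-section at z=1.75: (2.10,-1.57) (0.00,2.62) (-3.21,1.32) (-2.03,-1.33) (0.83,-2.43)

t = z/height = 1.75/3 = 0.583333
s = 1 + (scale-1)·z/height = 1 + (0.26-1)·1.75/3 = 0.568333
θ = twist·z/height = -287°·1.75/3 = -167.4167° = -2.921972 rad
cos θ = -0.975980, sin θ = -0.217859 (intermediates below are computed at full precision and shown rounded to 5 d.p.)
v1: (-3,3.5) → rotate → (3.69045,-2.76235) → ×s → (2.09740,-1.56994) → (2.10,-1.57)
v2: (-1,-4.5) → rotate → (-0.00439,4.60977) → ×s → (-0.00249,2.61989) → (0.00,2.62)
v3: (5,-3.5) → rotate → (-5.64241,2.32663) → ×s → (-3.20677,1.32230) → (-3.21,1.32)
v4: (4,1.5) → rotate → (-3.57713,-2.33541) → ×s → (-2.03300,-1.32729) → (-2.03,-1.33)
v5: (-0.5,4.5) → rotate → (1.46836,-4.28298) → ×s → (0.83452,-2.43416) → (0.83,-2.43)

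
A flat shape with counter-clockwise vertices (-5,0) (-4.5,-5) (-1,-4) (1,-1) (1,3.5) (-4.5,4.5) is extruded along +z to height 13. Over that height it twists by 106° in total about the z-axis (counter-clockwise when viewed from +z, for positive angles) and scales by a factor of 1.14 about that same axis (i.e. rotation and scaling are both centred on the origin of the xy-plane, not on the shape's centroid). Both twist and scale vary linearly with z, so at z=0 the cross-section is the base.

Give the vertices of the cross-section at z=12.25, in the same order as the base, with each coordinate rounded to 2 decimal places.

Cross-section at z=12.25: (0.97,-5.58) (6.45,-4.05) (4.65,-0.34) (0.92,1.31) (-4.10,0.44) (-4.14,-5.89)

t = z/height = 12.25/13 = 0.942308
s = 1 + (scale-1)·z/height = 1 + (1.14-1)·12.25/13 = 1.131923
θ = twist·z/height = 106°·12.25/13 = 99.8846° = 1.743315 rad
cos θ = -0.171665, sin θ = 0.985155 (intermediates below are computed at full precision and shown rounded to 5 d.p.)
v1: (-5,0) → rotate → (0.85832,-4.92578) → ×s → (0.97156,-5.57560) → (0.97,-5.58)
v2: (-4.5,-5) → rotate → (5.69827,-3.57488) → ×s → (6.45000,-4.04649) → (6.45,-4.05)
v3: (-1,-4) → rotate → (4.11229,-0.29850) → ×s → (4.65479,-0.33788) → (4.65,-0.34)
v4: (1,-1) → rotate → (0.81349,1.15682) → ×s → (0.92081,1.30943) → (0.92,1.31)
v5: (1,3.5) → rotate → (-3.61971,0.38433) → ×s → (-4.09723,0.43503) → (-4.10,0.44)
v6: (-4.5,4.5) → rotate → (-3.66071,-5.20569) → ×s → (-4.14364,-5.89244) → (-4.14,-5.89)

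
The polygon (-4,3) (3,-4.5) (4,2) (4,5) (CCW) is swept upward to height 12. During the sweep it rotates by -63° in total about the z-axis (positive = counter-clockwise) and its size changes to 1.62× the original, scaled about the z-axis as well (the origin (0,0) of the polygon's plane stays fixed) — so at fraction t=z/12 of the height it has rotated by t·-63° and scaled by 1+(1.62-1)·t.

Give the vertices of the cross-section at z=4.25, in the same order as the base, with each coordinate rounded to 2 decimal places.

t = z/height = 4.25/12 = 0.354167
s = 1 + (scale-1)·z/height = 1 + (1.62-1)·4.25/12 = 1.219583
θ = twist·z/height = -63°·4.25/12 = -22.3125° = -0.389427 rad
cos θ = 0.925127, sin θ = -0.379658 (intermediates below are computed at full precision and shown rounded to 5 d.p.)
v1: (-4,3) → rotate → (-2.56153,4.29401) → ×s → (-3.12400,5.23691) → (-3.12,5.24)
v2: (3,-4.5) → rotate → (1.06692,-5.30205) → ×s → (1.30120,-6.46629) → (1.30,-6.47)
v3: (4,2) → rotate → (4.45982,0.33162) → ×s → (5.43913,0.40444) → (5.44,0.40)
v4: (4,5) → rotate → (5.59880,3.10700) → ×s → (6.82820,3.78925) → (6.83,3.79)

Cross-section at z=4.25: (-3.12,5.24) (1.30,-6.47) (5.44,0.40) (6.83,3.79)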